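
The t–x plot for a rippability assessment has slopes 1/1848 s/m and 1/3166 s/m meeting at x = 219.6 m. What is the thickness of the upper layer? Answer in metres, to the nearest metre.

x_cross = 2h·√((V₂+V₁)/(V₂−V₁)) → h = x_cross / (2·√((V₂+V₁)/(V₂−V₁))).
√((V₂+V₁)/(V₂−V₁)) = √((3166+1848)/(3166−1848)) = 1.9504.
h = 219.6 / (2·1.9504) = 56.29 m.

56 m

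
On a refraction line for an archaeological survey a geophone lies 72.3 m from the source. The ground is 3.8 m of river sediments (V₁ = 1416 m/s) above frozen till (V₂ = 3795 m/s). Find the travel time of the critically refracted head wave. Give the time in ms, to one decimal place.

24.0 ms

θ_c = arcsin(V₁/V₂) = arcsin(1416/3795) = 21.91°, cos θ_c = 0.9278.
Intercept time tᵢ = 2h cos θ_c / V₁ = 2·3.8·0.9278/1416 = 0.00498 s.
t = x/V₂ + tᵢ = 72.3/3795 + 0.00498 = 0.02403 s.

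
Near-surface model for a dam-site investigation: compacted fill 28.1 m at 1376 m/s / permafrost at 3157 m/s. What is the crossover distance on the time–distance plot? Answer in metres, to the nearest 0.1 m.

89.7 m

x_cross = 2h·√((V₂+V₁)/(V₂−V₁)).
(V₂+V₁)/(V₂−V₁) = (3157+1376)/(3157−1376) = 2.5452; √ = 1.5954.
x_cross = 2·28.1·1.5954 = 89.66 m.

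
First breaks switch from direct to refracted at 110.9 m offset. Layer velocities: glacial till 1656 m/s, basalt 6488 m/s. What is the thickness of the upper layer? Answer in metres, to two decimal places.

42.71 m

x_cross = 2h·√((V₂+V₁)/(V₂−V₁)) → h = x_cross / (2·√((V₂+V₁)/(V₂−V₁))).
√((V₂+V₁)/(V₂−V₁)) = √((6488+1656)/(6488−1656)) = 1.2982.
h = 110.9 / (2·1.2982) = 42.71 m.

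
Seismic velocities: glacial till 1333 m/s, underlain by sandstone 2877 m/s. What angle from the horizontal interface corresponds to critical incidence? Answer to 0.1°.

62.4°

Critical incidence: sin θ_c = V₁/V₂ = 1333/2877 = 0.4633.
θ_c = arcsin 0.4633 = 27.60°.
Measured from the interface: 90° − 27.60° = 62.40°.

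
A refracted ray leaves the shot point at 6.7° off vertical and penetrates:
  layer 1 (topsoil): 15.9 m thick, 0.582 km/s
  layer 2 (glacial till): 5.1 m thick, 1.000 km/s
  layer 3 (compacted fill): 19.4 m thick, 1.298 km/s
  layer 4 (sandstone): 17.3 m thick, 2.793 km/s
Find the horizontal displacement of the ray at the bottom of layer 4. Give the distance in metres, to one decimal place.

19.8 m

p = sin θ₁/V₁ = sin 6.7°/0.582 = 2.0047e-01 s/km is conserved through the stack.
Layer 1: θ = 6.70°; offset = 15.9·tan 6.70° = 1.868 m.
Layer 2: sin θ = p·1.000 = 0.2005 → θ = 11.56°; offset = 5.1·tan 11.56° = 1.044 m.
Layer 3: sin θ = p·1.298 = 0.2602 → θ = 15.08°; offset = 19.4·tan 15.08° = 5.228 m.
Layer 4: sin θ = p·2.793 = 0.5599 → θ = 34.05°; offset = 17.3·tan 34.05° = 11.690 m.
Summing the layer offsets gives 19.830 m.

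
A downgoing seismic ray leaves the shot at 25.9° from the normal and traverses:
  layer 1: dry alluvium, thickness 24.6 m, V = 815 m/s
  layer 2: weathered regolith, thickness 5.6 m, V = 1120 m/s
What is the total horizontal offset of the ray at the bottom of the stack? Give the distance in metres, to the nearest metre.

16 m

p = sin θ₁/V₁ = sin 25.9°/815 = 5.3595e-04 s/m is conserved through the stack.
Layer 1: θ = 25.90°; offset = 24.6·tan 25.90° = 11.945 m.
Layer 2: sin θ = p·1120 = 0.6003 → θ = 36.89°; offset = 5.6·tan 36.89° = 4.203 m.
Σ offsets = 16.148 m.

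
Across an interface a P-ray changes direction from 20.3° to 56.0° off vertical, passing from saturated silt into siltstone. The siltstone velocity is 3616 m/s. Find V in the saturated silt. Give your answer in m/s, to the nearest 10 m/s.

sin 20.3° = 0.3469; sin 56.0° = 0.8290.
V₁ = V₂·(sin θ₁/sin θ₂) = 3616·(0.3469/0.8290) = 1513.22 m/s.

1510 m/s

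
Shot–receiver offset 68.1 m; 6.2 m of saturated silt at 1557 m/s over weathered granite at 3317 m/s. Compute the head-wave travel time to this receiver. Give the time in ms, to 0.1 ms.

t = x/V₂ + 2h·√(V₂²−V₁²)/(V₁V₂).
√(V₂²−V₁²) = √(3317²−1557²) = 2928.9 m/s; delay term = 2·6.2·2928.9/(1557·3317) = 0.00703 s.
t = 68.1/3317 + 0.00703 = 0.02756 s.

27.6 ms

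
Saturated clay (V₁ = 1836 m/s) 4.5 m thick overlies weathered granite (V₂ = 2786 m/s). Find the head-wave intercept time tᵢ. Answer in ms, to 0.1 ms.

tᵢ = 2h·√(V₂²−V₁²)/(V₁V₂).
√(V₂²−V₁²) = √(2786²−1836²) = 2095.4 m/s.
tᵢ = 2·4.5·2095.4/(1836·2786) = 0.00369 s.

3.7 ms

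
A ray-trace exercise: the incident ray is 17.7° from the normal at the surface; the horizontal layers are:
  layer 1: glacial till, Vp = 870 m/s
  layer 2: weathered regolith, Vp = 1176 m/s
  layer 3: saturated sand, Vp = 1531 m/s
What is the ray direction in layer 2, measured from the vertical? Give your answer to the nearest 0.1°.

Ray parameter p = sin 17.7° / 870 = 3.4946e-04 s/m.
sin θ_2 = p·V_2 = 3.4946e-04 × 1176 = 0.4110.
θ_2 = 24.27° from the vertical.

24.3°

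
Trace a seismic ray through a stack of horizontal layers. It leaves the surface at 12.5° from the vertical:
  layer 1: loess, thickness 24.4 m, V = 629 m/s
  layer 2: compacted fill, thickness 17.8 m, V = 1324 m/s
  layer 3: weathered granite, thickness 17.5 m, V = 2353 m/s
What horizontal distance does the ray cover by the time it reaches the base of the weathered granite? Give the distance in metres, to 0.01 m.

Ray parameter p = sin 12.5° / 629 m/s = 3.4410e-04 s/m.
Layer 1: θ = 12.50°; offset = 24.4·tan 12.50° = 5.4093 m.
Layer 2: sin θ = p·1324 = 0.4556 → θ = 27.10°; offset = 17.8·tan 27.10° = 9.1099 m.
Layer 3: sin θ = p·2353 = 0.8097 → θ = 54.06°; offset = 17.5·tan 54.06° = 24.1431 m.
Total horizontal offset = 38.6623 m.

38.66 m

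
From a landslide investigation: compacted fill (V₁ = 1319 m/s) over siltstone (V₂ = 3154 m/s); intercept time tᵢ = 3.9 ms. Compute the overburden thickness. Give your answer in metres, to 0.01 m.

2.83 m

h = tᵢ·V₁·V₂ / (2·√(V₂²−V₁²)).
√(V₂²−V₁²) = √(3154² − 1319²) = 2865.0 m/s.
h = 0.0039 s × 1319 × 3154 / (2 × 2865.0) = 2.83 m.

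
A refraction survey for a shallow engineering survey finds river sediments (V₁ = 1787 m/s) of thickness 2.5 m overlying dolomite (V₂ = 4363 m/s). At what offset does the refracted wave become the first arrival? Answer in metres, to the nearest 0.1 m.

θ_c = arcsin(1787/4363) = 24.18°, so cos θ_c = 0.9123 and tᵢ = 2h cos θ_c/V₁ = 0.0026 s.
At crossover x/V₁ = x/V₂ + tᵢ ⇒ x = tᵢ/(1/V₁ − 1/V₂) = 0.00255/(5.5960e-04 − 2.2920e-04) = 7.73 m.

7.7 m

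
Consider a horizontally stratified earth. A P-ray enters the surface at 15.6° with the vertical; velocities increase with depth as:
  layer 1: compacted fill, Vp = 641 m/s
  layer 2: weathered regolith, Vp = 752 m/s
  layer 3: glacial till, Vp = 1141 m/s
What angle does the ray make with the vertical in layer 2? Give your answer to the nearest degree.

Snell's law across each interface conserves sin θ / V, so sin θ_2 = V_2·sin θ₁/V₁.
sin θ_2 = 752 × sin 15.6° / 641 = 0.3155.
θ_2 = 18.39° from the vertical.

18°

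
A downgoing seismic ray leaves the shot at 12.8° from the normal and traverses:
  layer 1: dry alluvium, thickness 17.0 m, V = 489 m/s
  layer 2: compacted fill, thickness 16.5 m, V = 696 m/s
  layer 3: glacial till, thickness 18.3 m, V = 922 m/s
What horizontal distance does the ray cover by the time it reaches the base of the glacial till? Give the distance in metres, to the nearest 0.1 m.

17.8 m

Apply Snell's law at each interface; in layer i the horizontal offset is hᵢ·tan θᵢ.
Layer 1: θ = 12.80°; offset = 17.0·tan 12.80° = 3.862 m.
Layer 2: sin θ = 696·sin 12.8°/489 = 0.3153, θ = 18.38°; offset = 16.5·tan 18.38° = 5.483 m.
Layer 3: sin θ = 922·sin 12.8°/489 = 0.4177, θ = 24.69°; offset = 18.3·tan 24.69° = 8.414 m.
Summing the layer offsets gives 17.759 m.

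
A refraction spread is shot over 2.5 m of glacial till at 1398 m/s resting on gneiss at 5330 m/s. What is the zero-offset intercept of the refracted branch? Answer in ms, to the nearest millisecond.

3 ms

θ_c = arcsin(V₁/V₂) = arcsin(1398/5330) = 15.21°; cos θ_c = 0.9650.
tᵢ = 2h·cos θ_c / V₁ = 2·2.5·0.9650 / 1398 = 0.00345 s.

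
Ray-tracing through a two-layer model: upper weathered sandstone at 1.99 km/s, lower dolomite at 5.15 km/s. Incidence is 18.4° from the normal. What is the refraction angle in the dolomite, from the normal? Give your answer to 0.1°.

54.8°

Snell's law: sin θ₂ = (V₂/V₁)·sin θ₁ = (5.15/1.99)·sin 18.4° = 0.8169.
θ₂ = sin⁻¹(0.8169) = 54.77° (from vertical).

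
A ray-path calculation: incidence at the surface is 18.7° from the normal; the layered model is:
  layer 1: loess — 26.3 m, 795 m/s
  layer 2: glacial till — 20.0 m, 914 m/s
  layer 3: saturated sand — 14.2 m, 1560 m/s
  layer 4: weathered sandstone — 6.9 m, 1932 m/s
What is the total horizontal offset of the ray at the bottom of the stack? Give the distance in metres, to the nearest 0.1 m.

36.9 m

Ray parameter p = sin 18.7° / 795 m/s = 4.0329e-04 s/m.
Layer 1: θ = 18.70°; offset = 26.3·tan 18.70° = 8.902 m.
Layer 2: sin θ = p·914 = 0.3686 → θ = 21.63°; offset = 20.0·tan 21.63° = 7.930 m.
Layer 3: sin θ = p·1560 = 0.6291 → θ = 38.99°; offset = 14.2·tan 38.99° = 11.493 m.
Layer 4: sin θ = p·1932 = 0.7792 → θ = 51.18°; offset = 6.9·tan 51.18° = 8.577 m.
Summing the layer offsets gives 36.902 m.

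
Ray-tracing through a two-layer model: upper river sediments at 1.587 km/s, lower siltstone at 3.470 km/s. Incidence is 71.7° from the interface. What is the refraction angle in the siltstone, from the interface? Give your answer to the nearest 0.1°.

46.6°

Angle from the normal: 90° − 71.7° = 18.3°.
Snell's law: sin θ₂ = (V₂/V₁)·sin θ₁ = (3.470/1.587)·sin 18.3° = 0.6865.
θ₂ = arcsin 0.6865 = 43.36° from the normal.
From the interface: 90° − 43.36° = 46.64°.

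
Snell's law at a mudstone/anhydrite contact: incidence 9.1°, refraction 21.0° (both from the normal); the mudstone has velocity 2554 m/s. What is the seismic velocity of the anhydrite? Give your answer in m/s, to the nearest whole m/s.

sin 9.1° = 0.1582; sin 21.0° = 0.3584.
V₂ = V₁·(sin θ₂/sin θ₁) = 2554·(0.3584/0.1582) = 5787.07 m/s.

5787 m/s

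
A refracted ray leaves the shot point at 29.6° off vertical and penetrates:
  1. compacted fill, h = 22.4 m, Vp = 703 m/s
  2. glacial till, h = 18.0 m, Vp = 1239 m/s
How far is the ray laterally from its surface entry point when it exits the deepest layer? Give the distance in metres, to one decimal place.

44.6 m

Apply Snell's law at each interface; in layer i the horizontal offset is hᵢ·tan θᵢ.
Layer 1: θ = 29.60°; offset = 22.4·tan 29.60° = 12.725 m.
Layer 2: sin θ = 1239·sin 29.6°/703 = 0.8705, θ = 60.52°; offset = 18.0·tan 60.52° = 31.844 m.
Σ offsets = 44.569 m.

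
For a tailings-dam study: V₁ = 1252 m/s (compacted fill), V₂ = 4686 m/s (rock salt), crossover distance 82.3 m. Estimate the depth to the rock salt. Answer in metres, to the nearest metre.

h = (x_cross/2)·√((V₂−V₁)/(V₂+V₁)).
(V₂−V₁)/(V₂+V₁) = (4686−1252)/(4686+1252) = 0.5783; √ = 0.7605.
h = (82.3/2)·0.7605 = 31.29 m.

31 m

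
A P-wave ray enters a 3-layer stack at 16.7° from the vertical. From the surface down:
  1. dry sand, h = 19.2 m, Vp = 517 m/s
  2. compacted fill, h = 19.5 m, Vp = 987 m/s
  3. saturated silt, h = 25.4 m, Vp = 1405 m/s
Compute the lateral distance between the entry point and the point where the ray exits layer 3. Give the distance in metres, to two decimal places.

Apply Snell's law at each interface; in layer i the horizontal offset is hᵢ·tan θᵢ.
Layer 1: θ = 16.70°; offset = 19.2·tan 16.70° = 5.7603 m.
Layer 2: sin θ = 987·sin 16.7°/517 = 0.5486, θ = 33.27°; offset = 19.5·tan 33.27° = 12.7949 m.
Layer 3: sin θ = 1405·sin 16.7°/517 = 0.7809, θ = 51.35°; offset = 25.4·tan 51.35° = 31.7565 m.
Σ offsets = 50.3117 m.

50.31 m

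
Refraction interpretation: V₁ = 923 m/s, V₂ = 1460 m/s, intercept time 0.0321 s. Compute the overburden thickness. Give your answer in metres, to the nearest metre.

h = tᵢ·V₁·V₂ / (2·√(V₂²−V₁²)).
√(V₂²−V₁²) = √(1460² − 923²) = 1131.2 m/s.
h = 0.0321 s × 923 × 1460 / (2 × 1131.2) = 19.12 m.

19 m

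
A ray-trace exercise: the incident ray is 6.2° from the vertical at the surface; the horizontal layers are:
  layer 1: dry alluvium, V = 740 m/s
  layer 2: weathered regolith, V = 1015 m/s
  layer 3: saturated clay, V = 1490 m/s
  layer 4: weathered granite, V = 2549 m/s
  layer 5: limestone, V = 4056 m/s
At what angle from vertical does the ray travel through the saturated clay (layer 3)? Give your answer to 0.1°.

12.6°

Ray parameter p = sin 6.2° / 740 = 1.4595e-04 s/m.
sin θ_3 = p·V_3 = 1.4595e-04 × 1490 = 0.2175.
θ_3 = arcsin 0.2175 = 12.56°.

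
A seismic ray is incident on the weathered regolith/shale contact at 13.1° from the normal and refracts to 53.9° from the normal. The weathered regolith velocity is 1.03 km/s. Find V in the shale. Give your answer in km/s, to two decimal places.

sin 13.1° = 0.2267; sin 53.9° = 0.8080.
V₂ = V₁·(sin θ₂/sin θ₁) = 1.03·(0.8080/0.2267) = 3.67 km/s.

3.67 km/s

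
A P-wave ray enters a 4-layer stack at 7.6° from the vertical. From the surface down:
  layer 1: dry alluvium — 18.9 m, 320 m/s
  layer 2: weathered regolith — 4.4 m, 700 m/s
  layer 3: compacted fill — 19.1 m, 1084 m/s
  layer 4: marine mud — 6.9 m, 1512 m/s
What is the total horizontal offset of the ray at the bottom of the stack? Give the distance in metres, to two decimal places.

18.95 m

Apply Snell's law at each interface; in layer i the horizontal offset is hᵢ·tan θᵢ.
Layer 1: θ = 7.60°; offset = 18.9·tan 7.60° = 2.5218 m.
Layer 2: sin θ = 700·sin 7.6°/320 = 0.2893, θ = 16.82°; offset = 4.4·tan 16.82° = 1.3298 m.
Layer 3: sin θ = 1084·sin 7.6°/320 = 0.4480, θ = 26.62°; offset = 19.1·tan 26.62° = 9.5715 m.
Layer 4: sin θ = 1512·sin 7.6°/320 = 0.6249, θ = 38.68°; offset = 6.9·tan 38.68° = 5.5231 m.
Σ offsets = 18.9463 m.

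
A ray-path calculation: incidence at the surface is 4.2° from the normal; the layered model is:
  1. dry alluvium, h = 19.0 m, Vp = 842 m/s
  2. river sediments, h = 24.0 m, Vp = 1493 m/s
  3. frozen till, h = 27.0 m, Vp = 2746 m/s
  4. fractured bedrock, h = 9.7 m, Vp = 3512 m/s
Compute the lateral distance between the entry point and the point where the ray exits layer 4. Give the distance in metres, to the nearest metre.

Apply Snell's law at each interface; in layer i the horizontal offset is hᵢ·tan θᵢ.
Layer 1: θ = 4.20°; offset = 19.0·tan 4.20° = 1.395 m.
Layer 2: sin θ = 1493·sin 4.2°/842 = 0.1299, θ = 7.46°; offset = 24.0·tan 7.46° = 3.143 m.
Layer 3: sin θ = 2746·sin 4.2°/842 = 0.2389, θ = 13.82°; offset = 27.0·tan 13.82° = 6.641 m.
Layer 4: sin θ = 3512·sin 4.2°/842 = 0.3055, θ = 17.79°; offset = 9.7·tan 17.79° = 3.112 m.
Total horizontal offset = 14.292 m.

14 m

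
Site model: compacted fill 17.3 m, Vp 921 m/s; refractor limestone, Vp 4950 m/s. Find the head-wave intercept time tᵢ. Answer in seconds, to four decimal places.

0.0369 s

tᵢ = 2h·√(V₂²−V₁²)/(V₁V₂).
√(V₂²−V₁²) = √(4950²−921²) = 4863.6 m/s.
tᵢ = 2·17.3·4863.6/(921·4950) = 0.03691 s.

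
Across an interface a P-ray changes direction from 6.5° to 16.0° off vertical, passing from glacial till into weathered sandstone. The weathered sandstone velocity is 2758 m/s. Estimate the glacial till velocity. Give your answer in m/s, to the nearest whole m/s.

Snell's law: sin 6.5°/V₁ = sin 16.0°/V₂.
V₁ = V₂·sin 6.5°/sin 16.0° = 2758 × 0.4107 = 1132.70 m/s.

1133 m/s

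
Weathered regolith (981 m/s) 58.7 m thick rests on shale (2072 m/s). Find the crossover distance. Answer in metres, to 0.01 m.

196.39 m

θ_c = arcsin(981/2072) = 28.26°, so cos θ_c = 0.8808 and tᵢ = 2h cos θ_c/V₁ = 0.1054 s.
At crossover x/V₁ = x/V₂ + tᵢ ⇒ x = tᵢ/(1/V₁ − 1/V₂) = 0.10541/(1.0194e-03 − 4.8263e-04) = 196.39 m.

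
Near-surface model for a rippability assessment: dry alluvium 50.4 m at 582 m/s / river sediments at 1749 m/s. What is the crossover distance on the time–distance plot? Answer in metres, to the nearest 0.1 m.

x_cross = 2h·√((V₂+V₁)/(V₂−V₁)).
(V₂+V₁)/(V₂−V₁) = (1749+582)/(1749−582) = 1.9974; √ = 1.4133.
x_cross = 2·50.4·1.4133 = 142.46 m.

142.5 m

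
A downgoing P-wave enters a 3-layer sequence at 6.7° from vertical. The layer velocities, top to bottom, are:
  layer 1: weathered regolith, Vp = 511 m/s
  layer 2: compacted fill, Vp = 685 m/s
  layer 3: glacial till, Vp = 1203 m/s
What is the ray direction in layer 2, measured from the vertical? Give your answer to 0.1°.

Ray parameter p = sin 6.7° / 511 = 2.2832e-04 s/m.
sin θ_2 = p·V_2 = 2.2832e-04 × 685 = 0.1564.
θ_2 = 9.00° from the vertical.

9.0°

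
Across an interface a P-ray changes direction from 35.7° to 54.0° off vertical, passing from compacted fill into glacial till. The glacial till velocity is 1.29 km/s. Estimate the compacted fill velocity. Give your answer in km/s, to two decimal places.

0.93 km/s

Snell's law: sin 35.7°/V₁ = sin 54.0°/V₂.
V₁ = V₂·sin 35.7°/sin 54.0° = 1.29 × 0.7213 = 0.93 km/s.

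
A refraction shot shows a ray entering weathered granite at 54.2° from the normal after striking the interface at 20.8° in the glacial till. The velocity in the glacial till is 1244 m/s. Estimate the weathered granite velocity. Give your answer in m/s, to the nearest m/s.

sin 20.8° = 0.3551; sin 54.2° = 0.8111.
V₂ = V₁·(sin θ₂/sin θ₁) = 1244·(0.8111/0.3551) = 2841.29 m/s.

2841 m/s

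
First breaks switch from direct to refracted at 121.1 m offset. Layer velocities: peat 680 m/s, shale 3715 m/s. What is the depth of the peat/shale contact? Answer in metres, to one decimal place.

50.3 m

h = (x_cross/2)·√((V₂−V₁)/(V₂+V₁)).
(V₂−V₁)/(V₂+V₁) = (3715−680)/(3715+680) = 0.6906; √ = 0.8310.
h = (121.1/2)·0.8310 = 50.32 m.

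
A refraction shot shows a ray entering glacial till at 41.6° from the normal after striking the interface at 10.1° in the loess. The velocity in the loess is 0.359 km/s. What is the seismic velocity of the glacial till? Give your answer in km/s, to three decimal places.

Snell's law: sin 10.1°/V₁ = sin 41.6°/V₂.
V₂ = V₁·sin 41.6°/sin 10.1° = 0.359 × 3.7859 = 1.359 km/s.

1.359 km/s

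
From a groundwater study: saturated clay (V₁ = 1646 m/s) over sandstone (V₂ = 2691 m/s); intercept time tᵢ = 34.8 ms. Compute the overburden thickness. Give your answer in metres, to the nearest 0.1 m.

36.2 m

h = tᵢ·V₁·V₂ / (2·√(V₂²−V₁²)).
√(V₂²−V₁²) = √(2691² − 1646²) = 2128.9 m/s.
h = 0.0348 s × 1646 × 2691 / (2 × 2128.9) = 36.20 m.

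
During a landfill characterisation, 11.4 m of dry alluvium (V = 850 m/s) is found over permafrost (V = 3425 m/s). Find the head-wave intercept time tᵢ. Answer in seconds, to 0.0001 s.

0.0260 s

tᵢ = 2h·√(V₂²−V₁²)/(V₁V₂).
√(V₂²−V₁²) = √(3425²−850²) = 3317.8 m/s.
tᵢ = 2·11.4·3317.8/(850·3425) = 0.02598 s.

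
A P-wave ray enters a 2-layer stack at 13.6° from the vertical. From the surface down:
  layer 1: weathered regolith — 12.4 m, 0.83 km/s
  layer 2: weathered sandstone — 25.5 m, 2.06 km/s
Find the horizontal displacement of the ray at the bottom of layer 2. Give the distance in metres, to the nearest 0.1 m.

p = sin θ₁/V₁ = sin 13.6°/0.83 = 2.8330e-01 s/km is conserved through the stack.
Layer 1: θ = 13.60°; offset = 12.4·tan 13.60° = 3.000 m.
Layer 2: sin θ = p·2.06 = 0.5836 → θ = 35.70°; offset = 25.5·tan 35.70° = 18.327 m.
Summing the layer offsets gives 21.327 m.

21.3 m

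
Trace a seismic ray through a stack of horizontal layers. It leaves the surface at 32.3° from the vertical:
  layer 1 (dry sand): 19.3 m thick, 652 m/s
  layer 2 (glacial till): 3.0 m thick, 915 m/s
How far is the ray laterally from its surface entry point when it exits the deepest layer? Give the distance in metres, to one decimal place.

Apply Snell's law at each interface; in layer i the horizontal offset is hᵢ·tan θᵢ.
Layer 1: θ = 32.30°; offset = 19.3·tan 32.30° = 12.201 m.
Layer 2: sin θ = 915·sin 32.3°/652 = 0.7499, θ = 48.58°; offset = 3.0·tan 48.58° = 3.401 m.
Σ offsets = 15.602 m.

15.6 m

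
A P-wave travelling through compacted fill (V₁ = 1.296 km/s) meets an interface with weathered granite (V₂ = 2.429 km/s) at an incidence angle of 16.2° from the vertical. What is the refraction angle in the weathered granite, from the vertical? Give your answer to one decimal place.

31.5°

Snell's law: sin θ₂ = (V₂/V₁)·sin θ₁ = (2.429/1.296)·sin 16.2° = 0.5229.
θ₂ = sin⁻¹(0.5229) = 31.53° (from vertical).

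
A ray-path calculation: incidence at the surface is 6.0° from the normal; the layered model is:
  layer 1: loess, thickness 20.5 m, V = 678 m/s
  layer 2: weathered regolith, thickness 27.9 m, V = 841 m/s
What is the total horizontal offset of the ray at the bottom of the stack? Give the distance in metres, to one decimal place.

Ray parameter p = sin 6.0° / 678 m/s = 1.5417e-04 s/m.
Layer 1: θ = 6.00°; offset = 20.5·tan 6.00° = 2.155 m.
Layer 2: sin θ = p·841 = 0.1297 → θ = 7.45°; offset = 27.9·tan 7.45° = 3.648 m.
Summing the layer offsets gives 5.803 m.

5.8 m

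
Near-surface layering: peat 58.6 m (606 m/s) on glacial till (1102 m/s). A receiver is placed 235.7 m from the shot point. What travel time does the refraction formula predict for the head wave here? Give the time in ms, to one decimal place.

t = x/V₂ + 2h·√(V₂²−V₁²)/(V₁V₂).
√(V₂²−V₁²) = √(1102²−606²) = 920.4 m/s; delay term = 2·58.6·920.4/(606·1102) = 0.16153 s.
t = 235.7/1102 + 0.16153 = 0.37542 s.

375.4 ms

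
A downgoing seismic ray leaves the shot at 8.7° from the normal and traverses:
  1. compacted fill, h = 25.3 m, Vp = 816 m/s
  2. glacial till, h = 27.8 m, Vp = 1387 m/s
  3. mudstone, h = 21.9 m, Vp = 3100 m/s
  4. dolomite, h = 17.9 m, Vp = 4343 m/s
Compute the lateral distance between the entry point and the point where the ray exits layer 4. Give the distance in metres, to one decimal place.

50.9 m

Ray parameter p = sin 8.7° / 816 m/s = 1.8537e-04 s/m.
Layer 1: θ = 8.70°; offset = 25.3·tan 8.70° = 3.871 m.
Layer 2: sin θ = p·1387 = 0.2571 → θ = 14.90°; offset = 27.8·tan 14.90° = 7.396 m.
Layer 3: sin θ = p·3100 = 0.5746 → θ = 35.07°; offset = 21.9·tan 35.07° = 15.377 m.
Layer 4: sin θ = p·4343 = 0.8051 → θ = 53.62°; offset = 17.9·tan 53.62° = 24.293 m.
Summing the layer offsets gives 50.938 m.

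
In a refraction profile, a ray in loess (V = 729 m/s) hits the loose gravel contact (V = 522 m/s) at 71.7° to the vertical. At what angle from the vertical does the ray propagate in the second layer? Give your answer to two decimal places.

Snell's law: sin θ₂ = (V₂/V₁)·sin θ₁ = (522/729)·sin 71.7° = 0.6798.
θ₂ = arcsin 0.6798 = 42.83° from the normal.

42.83°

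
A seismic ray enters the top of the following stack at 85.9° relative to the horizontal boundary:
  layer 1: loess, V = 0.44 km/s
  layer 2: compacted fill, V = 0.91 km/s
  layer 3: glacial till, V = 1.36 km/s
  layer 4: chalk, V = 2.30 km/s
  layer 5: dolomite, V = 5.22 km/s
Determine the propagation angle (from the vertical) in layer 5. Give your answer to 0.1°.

58.0°

From the normal: θ₁ = 90° − 85.9° = 4.1°.
Ray parameter p = sin 4.1° / 0.44 = 1.6249e-01 s/km.
sin θ_5 = p·V_5 = 1.6249e-01 × 5.22 = 0.8482.
θ_5 = arcsin 0.8482 = 58.02°.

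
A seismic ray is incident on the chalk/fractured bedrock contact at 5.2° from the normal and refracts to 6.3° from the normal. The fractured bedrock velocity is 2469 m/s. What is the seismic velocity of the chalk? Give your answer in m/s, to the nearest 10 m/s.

sin 5.2° = 0.0906; sin 6.3° = 0.1097.
V₁ = V₂·(sin θ₁/sin θ₂) = 2469·(0.0906/0.1097) = 2039.21 m/s.

2040 m/s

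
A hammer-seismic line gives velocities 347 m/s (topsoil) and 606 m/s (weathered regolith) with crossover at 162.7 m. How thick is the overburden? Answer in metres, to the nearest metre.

42 m

x_cross = 2h·√((V₂+V₁)/(V₂−V₁)) → h = x_cross / (2·√((V₂+V₁)/(V₂−V₁))).
√((V₂+V₁)/(V₂−V₁)) = √((606+347)/(606−347)) = 1.9182.
h = 162.7 / (2·1.9182) = 42.41 m.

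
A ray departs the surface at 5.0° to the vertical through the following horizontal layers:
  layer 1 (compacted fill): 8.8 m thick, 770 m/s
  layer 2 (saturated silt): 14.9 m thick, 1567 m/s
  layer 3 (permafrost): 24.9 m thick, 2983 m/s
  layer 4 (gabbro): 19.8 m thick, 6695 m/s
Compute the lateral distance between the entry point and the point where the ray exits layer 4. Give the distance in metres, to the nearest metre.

35 m

Ray parameter p = sin 5.0° / 770 m/s = 1.1319e-04 s/m.
Layer 1: θ = 5.00°; offset = 8.8·tan 5.00° = 0.770 m.
Layer 2: sin θ = p·1567 = 0.1774 → θ = 10.22°; offset = 14.9·tan 10.22° = 2.685 m.
Layer 3: sin θ = p·2983 = 0.3376 → θ = 19.73°; offset = 24.9·tan 19.73° = 8.932 m.
Layer 4: sin θ = p·6695 = 0.7578 → θ = 49.27°; offset = 19.8·tan 49.27° = 22.996 m.
Summing the layer offsets gives 35.383 m.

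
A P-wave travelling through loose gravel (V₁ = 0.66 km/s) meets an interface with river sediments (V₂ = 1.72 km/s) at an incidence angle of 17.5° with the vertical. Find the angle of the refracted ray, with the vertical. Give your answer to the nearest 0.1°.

51.6°

Snell's law: sin θ₂ = (V₂/V₁)·sin θ₁ = (1.72/0.66)·sin 17.5° = 0.7837.
θ₂ = sin⁻¹(0.7837) = 51.60° (from vertical).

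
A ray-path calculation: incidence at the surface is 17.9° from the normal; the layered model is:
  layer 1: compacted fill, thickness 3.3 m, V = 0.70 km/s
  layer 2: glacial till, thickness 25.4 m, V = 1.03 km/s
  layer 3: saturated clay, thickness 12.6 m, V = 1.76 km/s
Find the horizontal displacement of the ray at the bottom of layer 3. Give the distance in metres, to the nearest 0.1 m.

Ray parameter p = sin 17.9° / 0.70 km/s = 4.3908e-01 s/km.
Layer 1: θ = 17.90°; offset = 3.3·tan 17.90° = 1.066 m.
Layer 2: sin θ = p·1.03 = 0.4523 → θ = 26.89°; offset = 25.4·tan 26.89° = 12.880 m.
Layer 3: sin θ = p·1.76 = 0.7728 → θ = 50.60°; offset = 12.6·tan 50.60° = 15.342 m.
Total horizontal offset = 29.287 m.

29.3 m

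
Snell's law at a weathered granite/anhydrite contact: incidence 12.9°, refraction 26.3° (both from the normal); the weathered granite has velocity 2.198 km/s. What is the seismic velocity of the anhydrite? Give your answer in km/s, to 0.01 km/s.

sin 12.9° = 0.2233; sin 26.3° = 0.4431.
V₂ = V₁·(sin θ₂/sin θ₁) = 2.198·(0.4431/0.2233) = 4.36 km/s.

4.36 km/s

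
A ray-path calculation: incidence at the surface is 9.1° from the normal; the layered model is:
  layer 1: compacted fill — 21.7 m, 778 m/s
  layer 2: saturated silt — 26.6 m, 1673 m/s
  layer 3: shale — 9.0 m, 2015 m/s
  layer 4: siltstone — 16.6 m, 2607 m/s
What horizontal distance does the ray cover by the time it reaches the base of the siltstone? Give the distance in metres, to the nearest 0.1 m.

27.5 m

Ray parameter p = sin 9.1° / 778 m/s = 2.0329e-04 s/m.
Layer 1: θ = 9.10°; offset = 21.7·tan 9.10° = 3.476 m.
Layer 2: sin θ = p·1673 = 0.3401 → θ = 19.88°; offset = 26.6·tan 19.88° = 9.620 m.
Layer 3: sin θ = p·2015 = 0.4096 → θ = 24.18°; offset = 9.0·tan 24.18° = 4.041 m.
Layer 4: sin θ = p·2607 = 0.5300 → θ = 32.00°; offset = 16.6·tan 32.00° = 10.374 m.
Summing the layer offsets gives 27.511 m.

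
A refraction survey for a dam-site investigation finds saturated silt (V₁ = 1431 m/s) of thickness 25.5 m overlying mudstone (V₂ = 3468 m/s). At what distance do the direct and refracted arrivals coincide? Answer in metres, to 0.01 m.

79.09 m

x_cross = 2h·√((V₂+V₁)/(V₂−V₁)).
(V₂+V₁)/(V₂−V₁) = (3468+1431)/(3468−1431) = 2.4050; √ = 1.5508.
x_cross = 2·25.5·1.5508 = 79.09 m.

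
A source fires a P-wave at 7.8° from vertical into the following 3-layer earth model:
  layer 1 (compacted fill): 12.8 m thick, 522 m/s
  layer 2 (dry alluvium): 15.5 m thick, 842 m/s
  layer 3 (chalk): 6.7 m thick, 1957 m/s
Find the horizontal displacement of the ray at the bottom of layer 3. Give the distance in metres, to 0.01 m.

Ray parameter p = sin 7.8° / 522 m/s = 2.5999e-04 s/m.
Layer 1: θ = 7.80°; offset = 12.8·tan 7.80° = 1.7534 m.
Layer 2: sin θ = p·842 = 0.2189 → θ = 12.65°; offset = 15.5·tan 12.65° = 3.4775 m.
Layer 3: sin θ = p·1957 = 0.5088 → θ = 30.58°; offset = 6.7·tan 30.58° = 3.9599 m.
Summing the layer offsets gives 9.1907 m.

9.19 m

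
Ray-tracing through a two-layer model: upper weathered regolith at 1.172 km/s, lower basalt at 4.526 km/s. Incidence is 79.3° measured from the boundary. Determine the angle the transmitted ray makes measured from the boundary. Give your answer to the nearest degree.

Angle from the normal: 90° − 79.3° = 10.7°.
Snell's law: sin θ₂ = (V₂/V₁)·sin θ₁ = (4.526/1.172)·sin 10.7° = 0.7170.
θ₂ = arcsin 0.7170 = 45.81° from the normal.
From the interface: 90° − 45.81° = 44.19°.

44°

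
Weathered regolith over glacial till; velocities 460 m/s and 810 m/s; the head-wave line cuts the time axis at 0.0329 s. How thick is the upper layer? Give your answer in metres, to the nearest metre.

9 m

h = tᵢ·V₁·V₂ / (2·√(V₂²−V₁²)).
√(V₂²−V₁²) = √(810² − 460²) = 666.7 m/s.
h = 0.0329 s × 460 × 810 / (2 × 666.7) = 9.19 m.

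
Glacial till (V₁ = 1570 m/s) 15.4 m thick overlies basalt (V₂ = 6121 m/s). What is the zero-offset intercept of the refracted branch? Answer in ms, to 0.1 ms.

tᵢ = 2h·√(V₂²−V₁²)/(V₁V₂).
√(V₂²−V₁²) = √(6121²−1570²) = 5916.2 m/s.
tᵢ = 2·15.4·5916.2/(1570·6121) = 0.01896 s.

19.0 ms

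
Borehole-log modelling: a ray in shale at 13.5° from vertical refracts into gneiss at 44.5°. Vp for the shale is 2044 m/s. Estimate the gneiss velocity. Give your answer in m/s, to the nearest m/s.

6137 m/s

Snell's law: sin 13.5°/V₁ = sin 44.5°/V₂.
V₂ = V₁·sin 44.5°/sin 13.5° = 2044 × 3.0025 = 6137.02 m/s.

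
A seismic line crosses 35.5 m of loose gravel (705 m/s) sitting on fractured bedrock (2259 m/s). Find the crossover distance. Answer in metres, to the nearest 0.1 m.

98.1 m

θ_c = arcsin(705/2259) = 18.18°, so cos θ_c = 0.9501 and tᵢ = 2h cos θ_c/V₁ = 0.0957 s.
At crossover x/V₁ = x/V₂ + tᵢ ⇒ x = tᵢ/(1/V₁ − 1/V₂) = 0.09568/(1.4184e-03 − 4.4267e-04) = 98.06 m.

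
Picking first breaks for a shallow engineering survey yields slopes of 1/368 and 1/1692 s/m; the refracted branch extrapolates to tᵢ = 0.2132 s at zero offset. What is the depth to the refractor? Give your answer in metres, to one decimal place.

h = tᵢ·V₁·V₂ / (2·√(V₂²−V₁²)).
√(V₂²−V₁²) = √(1692² − 368²) = 1651.5 m/s.
h = 0.2132 s × 368 × 1692 / (2 × 1651.5) = 40.19 m.

40.2 m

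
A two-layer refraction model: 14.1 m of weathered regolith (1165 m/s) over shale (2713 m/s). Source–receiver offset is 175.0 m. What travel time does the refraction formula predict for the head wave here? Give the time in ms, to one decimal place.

86.4 ms

t = x/V₂ + 2h·√(V₂²−V₁²)/(V₁V₂).
√(V₂²−V₁²) = √(2713²−1165²) = 2450.1 m/s; delay term = 2·14.1·2450.1/(1165·2713) = 0.02186 s.
t = 175.0/2713 + 0.02186 = 0.08636 s.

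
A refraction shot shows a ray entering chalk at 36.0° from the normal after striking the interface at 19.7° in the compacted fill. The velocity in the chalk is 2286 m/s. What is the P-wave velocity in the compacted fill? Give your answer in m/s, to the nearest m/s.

1311 m/s

Snell's law: sin 19.7°/V₁ = sin 36.0°/V₂.
V₁ = V₂·sin 19.7°/sin 36.0° = 2286 × 0.5735 = 1311.02 m/s.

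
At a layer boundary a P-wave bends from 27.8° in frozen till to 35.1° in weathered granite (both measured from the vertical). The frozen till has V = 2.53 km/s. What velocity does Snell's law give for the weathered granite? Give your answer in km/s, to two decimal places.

3.12 km/s

Snell's law: sin 27.8°/V₁ = sin 35.1°/V₂.
V₂ = V₁·sin 35.1°/sin 27.8° = 2.53 × 1.2329 = 3.12 km/s.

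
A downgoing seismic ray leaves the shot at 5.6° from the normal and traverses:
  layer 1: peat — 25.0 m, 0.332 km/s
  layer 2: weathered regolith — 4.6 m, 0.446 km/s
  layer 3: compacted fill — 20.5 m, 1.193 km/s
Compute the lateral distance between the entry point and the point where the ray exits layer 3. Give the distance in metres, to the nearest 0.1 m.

Apply Snell's law at each interface; in layer i the horizontal offset is hᵢ·tan θᵢ.
Layer 1: θ = 5.60°; offset = 25.0·tan 5.60° = 2.451 m.
Layer 2: sin θ = 0.446·sin 5.6°/0.332 = 0.1311, θ = 7.53°; offset = 4.6·tan 7.53° = 0.608 m.
Layer 3: sin θ = 1.193·sin 5.6°/0.332 = 0.3507, θ = 20.53°; offset = 20.5·tan 20.53° = 7.676 m.
Σ offsets = 10.735 m.

10.7 m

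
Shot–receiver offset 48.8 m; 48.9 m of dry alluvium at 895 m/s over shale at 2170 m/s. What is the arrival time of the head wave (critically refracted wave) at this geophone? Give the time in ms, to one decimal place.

122.0 ms

θ_c = arcsin(V₁/V₂) = arcsin(895/2170) = 24.36°, cos θ_c = 0.9110.
Intercept time tᵢ = 2h cos θ_c / V₁ = 2·48.9·0.9110/895 = 0.09955 s.
t = x/V₂ + tᵢ = 48.8/2170 + 0.09955 = 0.12204 s.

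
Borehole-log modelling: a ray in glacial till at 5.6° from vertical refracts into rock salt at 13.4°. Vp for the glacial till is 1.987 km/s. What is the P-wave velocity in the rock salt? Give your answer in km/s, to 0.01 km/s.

Snell's law: sin 5.6°/V₁ = sin 13.4°/V₂.
V₂ = V₁·sin 13.4°/sin 5.6° = 1.987 × 2.3749 = 4.72 km/s.

4.72 km/s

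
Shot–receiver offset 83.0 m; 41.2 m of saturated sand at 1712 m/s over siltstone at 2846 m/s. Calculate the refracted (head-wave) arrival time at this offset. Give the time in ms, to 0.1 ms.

t = x/V₂ + 2h·√(V₂²−V₁²)/(V₁V₂).
√(V₂²−V₁²) = √(2846²−1712²) = 2273.5 m/s; delay term = 2·41.2·2273.5/(1712·2846) = 0.03845 s.
t = 83.0/2846 + 0.03845 = 0.06761 s.

67.6 ms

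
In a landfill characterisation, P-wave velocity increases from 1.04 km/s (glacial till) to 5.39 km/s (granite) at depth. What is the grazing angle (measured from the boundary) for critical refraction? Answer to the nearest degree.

Critical incidence: sin θ_c = V₁/V₂ = 1.04/5.39 = 0.1929.
θ_c = arcsin 0.1929 = 11.12°.
Measured from the interface: 90° − 11.12° = 78.88°.

79°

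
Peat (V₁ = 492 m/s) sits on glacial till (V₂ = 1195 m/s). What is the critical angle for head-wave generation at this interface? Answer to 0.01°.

24.31°

Critical incidence: sin θ_c = V₁/V₂ = 492/1195 = 0.4117.
θ_c = arcsin 0.4117 = 24.31°.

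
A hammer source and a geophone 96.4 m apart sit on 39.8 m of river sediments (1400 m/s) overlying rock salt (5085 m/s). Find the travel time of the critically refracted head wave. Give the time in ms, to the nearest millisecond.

74 ms

θ_c = arcsin(V₁/V₂) = arcsin(1400/5085) = 15.98°, cos θ_c = 0.9614.
Intercept time tᵢ = 2h cos θ_c / V₁ = 2·39.8·0.9614/1400 = 0.05466 s.
t = x/V₂ + tᵢ = 96.4/5085 + 0.05466 = 0.07362 s.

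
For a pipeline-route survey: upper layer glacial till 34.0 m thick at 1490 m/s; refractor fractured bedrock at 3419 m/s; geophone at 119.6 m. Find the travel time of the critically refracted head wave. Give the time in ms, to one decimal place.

t = x/V₂ + 2h·√(V₂²−V₁²)/(V₁V₂).
√(V₂²−V₁²) = √(3419²−1490²) = 3077.2 m/s; delay term = 2·34.0·3077.2/(1490·3419) = 0.04108 s.
t = 119.6/3419 + 0.04108 = 0.07606 s.

76.1 ms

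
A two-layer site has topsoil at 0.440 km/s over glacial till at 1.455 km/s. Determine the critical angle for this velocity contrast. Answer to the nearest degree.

18°

Critical incidence: sin θ_c = V₁/V₂ = 0.440/1.455 = 0.3024.
θ_c = arcsin 0.3024 = 17.60°.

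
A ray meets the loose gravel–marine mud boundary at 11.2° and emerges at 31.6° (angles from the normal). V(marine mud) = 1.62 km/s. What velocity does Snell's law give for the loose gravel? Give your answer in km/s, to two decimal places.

0.60 km/s

Snell's law: sin 11.2°/V₁ = sin 31.6°/V₂.
V₁ = V₂·sin 11.2°/sin 31.6° = 1.62 × 0.3707 = 0.60 km/s.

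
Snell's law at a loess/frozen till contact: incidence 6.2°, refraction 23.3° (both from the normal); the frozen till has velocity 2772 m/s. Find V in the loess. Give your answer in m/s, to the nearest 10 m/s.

sin 6.2° = 0.1080; sin 23.3° = 0.3955.
V₁ = V₂·(sin θ₁/sin θ₂) = 2772·(0.1080/0.3955) = 756.86 m/s.

760 m/s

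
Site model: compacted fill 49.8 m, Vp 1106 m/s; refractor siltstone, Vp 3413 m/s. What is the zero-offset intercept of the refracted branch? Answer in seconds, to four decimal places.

0.0852 s

θ_c = arcsin(V₁/V₂) = arcsin(1106/3413) = 18.91°; cos θ_c = 0.9460.
tᵢ = 2h·cos θ_c / V₁ = 2·49.8·0.9460 / 1106 = 0.08519 s.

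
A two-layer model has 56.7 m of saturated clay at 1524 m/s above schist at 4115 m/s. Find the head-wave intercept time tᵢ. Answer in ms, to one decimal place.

69.1 ms

tᵢ = 2h·√(V₂²−V₁²)/(V₁V₂).
√(V₂²−V₁²) = √(4115²−1524²) = 3822.4 m/s.
tᵢ = 2·56.7·3822.4/(1524·4115) = 0.06912 s.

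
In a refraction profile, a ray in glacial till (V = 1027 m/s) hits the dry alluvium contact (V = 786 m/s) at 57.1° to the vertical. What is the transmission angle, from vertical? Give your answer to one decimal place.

Snell's law: sin θ₂ = (V₂/V₁)·sin θ₁ = (786/1027)·sin 57.1° = 0.6426.
θ₂ = arcsin 0.6426 = 39.99° from the normal.

40.0°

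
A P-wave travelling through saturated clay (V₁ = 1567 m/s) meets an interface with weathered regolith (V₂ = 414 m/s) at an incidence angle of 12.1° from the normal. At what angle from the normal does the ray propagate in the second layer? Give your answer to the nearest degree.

3°

Snell's law: sin θ₂ = (V₂/V₁)·sin θ₁ = (414/1567)·sin 12.1° = 0.0554.
θ₂ = arcsin 0.0554 = 3.17° from the normal.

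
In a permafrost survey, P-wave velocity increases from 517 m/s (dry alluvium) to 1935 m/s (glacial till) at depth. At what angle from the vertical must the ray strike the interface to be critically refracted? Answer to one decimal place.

15.5°

Critical incidence: sin θ_c = V₁/V₂ = 517/1935 = 0.2672.
θ_c = arcsin 0.2672 = 15.50°.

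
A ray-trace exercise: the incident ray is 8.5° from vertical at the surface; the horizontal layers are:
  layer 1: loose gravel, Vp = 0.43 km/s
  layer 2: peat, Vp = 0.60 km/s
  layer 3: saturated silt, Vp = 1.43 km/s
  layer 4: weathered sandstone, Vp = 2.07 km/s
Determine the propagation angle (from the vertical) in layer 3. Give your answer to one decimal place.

Ray parameter p = sin 8.5° / 0.43 = 3.4374e-01 s/km.
sin θ_3 = p·V_3 = 3.4374e-01 × 1.43 = 0.4916.
θ_3 = 29.44° from the vertical.

29.4°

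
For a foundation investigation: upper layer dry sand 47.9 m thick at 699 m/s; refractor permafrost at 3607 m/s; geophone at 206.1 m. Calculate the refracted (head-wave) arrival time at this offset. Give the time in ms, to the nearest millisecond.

t = x/V₂ + 2h·√(V₂²−V₁²)/(V₁V₂).
√(V₂²−V₁²) = √(3607²−699²) = 3538.6 m/s; delay term = 2·47.9·3538.6/(699·3607) = 0.13445 s.
t = 206.1/3607 + 0.13445 = 0.19159 s.

192 ms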